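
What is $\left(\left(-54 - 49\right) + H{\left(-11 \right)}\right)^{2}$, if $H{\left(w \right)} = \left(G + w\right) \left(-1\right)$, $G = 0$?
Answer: $8464$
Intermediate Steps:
$H{\left(w \right)} = - w$ ($H{\left(w \right)} = \left(0 + w\right) \left(-1\right) = w \left(-1\right) = - w$)
$\left(\left(-54 - 49\right) + H{\left(-11 \right)}\right)^{2} = \left(\left(-54 - 49\right) - -11\right)^{2} = \left(\left(-54 - 49\right) + 11\right)^{2} = \left(-103 + 11\right)^{2} = \left(-92\right)^{2} = 8464$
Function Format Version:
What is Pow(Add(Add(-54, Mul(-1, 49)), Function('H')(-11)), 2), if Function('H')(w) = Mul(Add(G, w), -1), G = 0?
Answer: 8464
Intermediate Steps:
Function('H')(w) = Mul(-1, w) (Function('H')(w) = Mul(Add(0, w), -1) = Mul(w, -1) = Mul(-1, w))
Pow(Add(Add(-54, Mul(-1, 49)), Function('H')(-11)), 2) = Pow(Add(Add(-54, Mul(-1, 49)), Mul(-1, -11)), 2) = Pow(Add(Add(-54, -49), 11), 2) = Pow(Add(-103, 11), 2) = Pow(-92, 2) = 8464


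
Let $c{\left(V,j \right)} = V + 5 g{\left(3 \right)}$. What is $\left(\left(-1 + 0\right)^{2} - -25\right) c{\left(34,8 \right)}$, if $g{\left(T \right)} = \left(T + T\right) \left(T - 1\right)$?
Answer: $2444$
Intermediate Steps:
$g{\left(T \right)} = 2 T \left(-1 + T\right)$
$c{\left(V,j \right)} = 60 + V$ ($c{\left(V,j \right)} = V + 5 \cdot 2 \cdot 3 \left(-1 + 3\right) = V + 5 \cdot 2 \cdot 3 \cdot 2 = V + 5 \cdot 12 = V + 60 = 60 + V$)
$\left(\left(-1 + 0\right)^{2} - -25\right) c{\left(34,8 \right)} = \left(\left(-1 + 0\right)^{2} - -25\right) \left(60 + 34\right) = \left(\left(-1\right)^{2} + 25\right) 94 = \left(1 + 25\right) 94 = 26 \cdot 94 = 2444$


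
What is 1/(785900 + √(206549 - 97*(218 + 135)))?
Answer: 196475/154409659423 - √43077/308819318846 ≈ 1.2718e-6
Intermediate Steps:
1/(785900 + √(206549 - 97*(218 + 135))) = 1/(785900 + √(206549 - 97*353)) = 1/(785900 + √(206549 - 34241)) = 1/(785900 + √172308) = 1/(785900 + 2*√43077)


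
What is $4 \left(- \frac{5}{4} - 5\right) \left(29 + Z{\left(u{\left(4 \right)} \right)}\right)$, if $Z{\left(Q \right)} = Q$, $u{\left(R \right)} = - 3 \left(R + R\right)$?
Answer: $-125$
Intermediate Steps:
$u{\left(R \right)} = - 6 R$ ($u{\left(R \right)} = - 3 \cdot 2 R = - 6 R$)
$4 \left(- \frac{5}{4} - 5\right) \left(29 + Z{\left(u{\left(4 \right)} \right)}\right) = 4 \left(- \frac{5}{4} - 5\right) \left(29 - 24\right) = 4 \left(\left(-5\right) \frac{1}{4} - 5\right) \left(29 - 24\right) = 4 \left(- \frac{5}{4} - 5\right) 5 = 4 \left(- \frac{25}{4}\right) 5 = \left(-25\right) 5 = -125$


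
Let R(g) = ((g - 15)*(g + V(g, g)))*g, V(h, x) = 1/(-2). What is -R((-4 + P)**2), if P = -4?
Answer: -199136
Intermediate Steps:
V(h, x) = -1/2 (V(h, x) = 1*(-1/2) = -1/2)
R(g) = g*(-15 + g)*(-1/2 + g) (R(g) = ((g - 15)*(g - 1/2))*g = ((-15 + g)*(-1/2 + g))*g = g*(-15 + g)*(-1/2 + g))
-R((-4 + P)**2) = -(-4 - 4)**2*(15 - 31*(-4 - 4)**2 + 2*((-4 - 4)**2)**2)/2 = -(-8)**2*(15 - 31*(-8)**2 + 2*((-8)**2)**2)/2 = -64*(15 - 31*64 + 2*64**2)/2 = -64*(15 - 1984 + 2*4096)/2 = -64*(15 - 1984 + 8192)/2 = -64*6223/2 = -1*199136 = -199136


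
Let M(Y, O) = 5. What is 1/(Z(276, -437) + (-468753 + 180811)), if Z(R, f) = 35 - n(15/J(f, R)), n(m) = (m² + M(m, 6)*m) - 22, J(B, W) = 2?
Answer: -4/1151915 ≈ -3.4725e-6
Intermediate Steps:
n(m) = -22 + m² + 5*m (n(m) = (m² + 5*m) - 22 = -22 + m² + 5*m)
Z(R, f) = -147/4 (Z(R, f) = 35 - (-22 + (15/2)² + 5*(15/2)) = 35 - (-22 + 225/4 + 75/2) = 35 - 1*287/4 = 35 - 287/4 = -147/4)
1/(Z(276, -437) + (-468753 + 180811)) = 1/(-147/4 + (-468753 + 180811)) = 1/(-147/4 - 287942) = 1/(-1151915/4) = -4/1151915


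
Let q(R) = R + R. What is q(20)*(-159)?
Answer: -6360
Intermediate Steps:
q(R) = 2*R
q(20)*(-159) = (2*20)*(-159) = 40*(-159) = -6360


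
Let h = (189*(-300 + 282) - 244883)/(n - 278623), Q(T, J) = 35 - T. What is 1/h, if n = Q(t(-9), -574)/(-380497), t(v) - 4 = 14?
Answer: 106015215648/94471697645 ≈ 1.1222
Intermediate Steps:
t(v) = 18 (t(v) = 4 + 14 = 18)
n = -17/380497 (n = (35 - 1*18)/(-380497) = (35 - 18)*(-1/380497) = 17*(-1/380497) = -17/380497 ≈ -4.4678e-5)
h = 94471697645/106015215648 (h = (189*(-300 + 282) - 244883)/(-17/380497 - 278623) = (189*(-18) - 244883)/(-106015215648/380497) = (-3402 - 244883)*(-380497/106015215648) = -248285*(-380497/106015215648) = 94471697645/106015215648 ≈ 0.89111)
1/h = 1/(94471697645/106015215648) = 106015215648/94471697645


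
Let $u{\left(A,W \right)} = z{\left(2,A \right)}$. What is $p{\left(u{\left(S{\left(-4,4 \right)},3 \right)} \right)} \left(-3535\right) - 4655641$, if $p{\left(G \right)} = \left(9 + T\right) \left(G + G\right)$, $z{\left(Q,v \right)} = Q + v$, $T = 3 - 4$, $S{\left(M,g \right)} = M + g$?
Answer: $-4768761$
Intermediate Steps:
$T = -1$
$u{\left(A,W \right)} = 2 + A$
$p{\left(G \right)} = 16 G$ ($p{\left(G \right)} = \left(9 - 1\right) \left(G + G\right) = 8 \cdot 2 G = 16 G$)
$p{\left(u{\left(S{\left(-4,4 \right)},3 \right)} \right)} \left(-3535\right) - 4655641 = 16 \left(2 + \left(-4 + 4\right)\right) \left(-3535\right) - 4655641 = 16 \left(2 + 0\right) \left(-3535\right) - 4655641 = 16 \cdot 2 \left(-3535\right) - 4655641 = 32 \left(-3535\right) - 4655641 = -113120 - 4655641 = -4768761$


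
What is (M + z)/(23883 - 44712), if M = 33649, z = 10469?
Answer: -14706/6943 ≈ -2.1181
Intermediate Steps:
(M + z)/(23883 - 44712) = (33649 + 10469)/(23883 - 44712) = 44118/(-20829) = 44118*(-1/20829) = -14706/6943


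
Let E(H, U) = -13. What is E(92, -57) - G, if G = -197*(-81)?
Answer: -15970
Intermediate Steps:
G = 15957
E(92, -57) - G = -13 - 1*15957 = -13 - 15957 = -15970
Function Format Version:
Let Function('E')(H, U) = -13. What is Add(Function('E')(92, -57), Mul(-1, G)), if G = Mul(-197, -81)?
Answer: -15970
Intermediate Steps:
G = 15957
Add(Function('E')(92, -57), Mul(-1, G)) = Add(-13, Mul(-1, 15957)) = Add(-13, -15957) = -15970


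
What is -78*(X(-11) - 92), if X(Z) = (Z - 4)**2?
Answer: -10374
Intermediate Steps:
X(Z) = (-4 + Z)**2
-78*(X(-11) - 92) = -78*((-4 - 11)**2 - 92) = -78*((-15)**2 - 92) = -78*(225 - 92) = -78*133 = -10374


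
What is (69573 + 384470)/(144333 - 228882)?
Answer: -454043/84549 ≈ -5.3702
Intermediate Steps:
(69573 + 384470)/(144333 - 228882) = 454043/(-84549) = 454043*(-1/84549) = -454043/84549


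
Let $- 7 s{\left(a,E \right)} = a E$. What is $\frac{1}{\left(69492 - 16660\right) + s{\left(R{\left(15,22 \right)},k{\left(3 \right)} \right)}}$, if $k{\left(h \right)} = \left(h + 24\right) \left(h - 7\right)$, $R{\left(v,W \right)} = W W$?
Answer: $\frac{7}{422096} \approx 1.6584 \cdot 10^{-5}$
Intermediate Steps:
$R{\left(v,W \right)} = W^{2}$
$k{\left(h \right)} = \left(-7 + h\right) \left(24 + h\right)$ ($k{\left(h \right)} = \left(24 + h\right) \left(-7 + h\right) = \left(-7 + h\right) \left(24 + h\right)$)
$s{\left(a,E \right)} = - \frac{E a}{7}$ ($s{\left(a,E \right)} = - \frac{a E}{7} = - \frac{E a}{7}$)
$\frac{1}{\left(69492 - 16660\right) + s{\left(R{\left(15,22 \right)},k{\left(3 \right)} \right)}} = \frac{1}{\left(69492 - 16660\right) - \frac{\left(-168 + 3^{2} + 17 \cdot 3\right) 22^{2}}{7}} = \frac{1}{52832 - \frac{1}{7} \left(-168 + 9 + 51\right) 484} = \frac{1}{52832 - \left(- \frac{108}{7}\right) 484} = \frac{1}{52832 + \frac{52272}{7}} = \frac{1}{\frac{422096}{7}} = \frac{7}{422096}$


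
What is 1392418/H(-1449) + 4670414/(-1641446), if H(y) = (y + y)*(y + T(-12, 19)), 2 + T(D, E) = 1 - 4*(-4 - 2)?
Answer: -4253782769611/1695838596102 ≈ -2.5084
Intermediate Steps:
T(D, E) = 23 (T(D, E) = -2 + (1 - 4*(-4 - 2)) = -2 + (1 - 4*(-6)) = -2 + (1 + 24) = -2 + 25 = 23)
H(y) = 2*y*(23 + y) (H(y) = (y + y)*(y + 23) = (2*y)*(23 + y) = 2*y*(23 + y))
1392418/H(-1449) + 4670414/(-1641446) = 1392418/((2*(-1449)*(23 - 1449))) + 4670414/(-1641446) = 1392418/((2*(-1449)*(-1426))) + 4670414*(-1/1641446) = 1392418/4132548 - 2335207/820723 = 1392418*(1/4132548) - 2335207/820723 = 696209/2066274 - 2335207/820723 = -4253782769611/1695838596102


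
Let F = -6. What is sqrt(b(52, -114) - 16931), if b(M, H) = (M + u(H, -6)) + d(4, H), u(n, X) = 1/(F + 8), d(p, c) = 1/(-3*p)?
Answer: I*sqrt(607629)/6 ≈ 129.92*I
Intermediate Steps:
d(p, c) = -1/(3*p)
u(n, X) = 1/2 (u(n, X) = 1/(-6 + 8) = 1/2)
b(M, H) = 5/12 + M (b(M, H) = (M + 1/2) - 1/3/4 = (1/2 + M) - 1/3*1/4 = (1/2 + M) - 1/12 = 5/12 + M)
sqrt(b(52, -114) - 16931) = sqrt((5/12 + 52) - 16931) = sqrt(629/12 - 16931) = sqrt(-202543/12) = I*sqrt(607629)/6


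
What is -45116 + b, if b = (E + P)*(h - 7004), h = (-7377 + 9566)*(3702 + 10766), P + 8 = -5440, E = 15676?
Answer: 323853701028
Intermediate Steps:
P = -5448 (P = -8 - 5440 = -5448)
h = 31670452 (h = 2189*14468 = 31670452)
b = 323853746144 (b = (15676 - 5448)*(31670452 - 7004) = 10228*31663448 = 323853746144)
-45116 + b = -45116 + 323853746144 = 323853701028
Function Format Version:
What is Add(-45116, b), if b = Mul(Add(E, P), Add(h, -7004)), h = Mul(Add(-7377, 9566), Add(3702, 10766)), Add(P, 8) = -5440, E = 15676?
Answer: 323853701028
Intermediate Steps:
P = -5448 (P = Add(-8, -5440) = -5448)
h = 31670452 (h = Mul(2189, 14468) = 31670452)
b = 323853746144 (b = Mul(Add(15676, -5448), Add(31670452, -7004)) = Mul(10228, 31663448) = 323853746144)
Add(-45116, b) = Add(-45116, 323853746144) = 323853701028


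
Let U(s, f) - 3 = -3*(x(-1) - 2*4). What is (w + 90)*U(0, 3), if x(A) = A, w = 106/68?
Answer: 46695/17 ≈ 2746.8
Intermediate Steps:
w = 53/34 (w = 106*(1/68) = 53/34 ≈ 1.5588)
U(s, f) = 30 (U(s, f) = 3 - 3*(-1 - 2*4) = 3 - 3*(-1 - 8) = 3 - 3*(-9) = 3 + 27 = 30)
(w + 90)*U(0, 3) = (53/34 + 90)*30 = (3113/34)*30 = 46695/17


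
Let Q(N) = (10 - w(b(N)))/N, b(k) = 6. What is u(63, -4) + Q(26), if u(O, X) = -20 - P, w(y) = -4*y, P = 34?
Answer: -685/13 ≈ -52.692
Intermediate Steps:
u(O, X) = -54 (u(O, X) = -20 - 1*34 = -20 - 34 = -54)
Q(N) = 34/N (Q(N) = (10 - (-4)*6)/N = (10 - 1*(-24))/N = (10 + 24)/N = 34/N)
u(63, -4) + Q(26) = -54 + 34/26 = -54 + 34*(1/26) = -54 + 17/13 = -685/13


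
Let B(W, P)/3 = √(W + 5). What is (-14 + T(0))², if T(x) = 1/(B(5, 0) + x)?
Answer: (420 - √10)²/900 ≈ 193.06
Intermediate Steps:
B(W, P) = 3*√(5 + W) (B(W, P) = 3*√(W + 5) = 3*√(5 + W))
T(x) = 1/(x + 3*√10) (T(x) = 1/(3*√(5 + 5) + x) = 1/(3*√10 + x) = 1/(x + 3*√10))
(-14 + T(0))² = (-14 + 1/(0 + 3*√10))² = (-14 + 1/(3*√10))² = (-14 + √10/30)²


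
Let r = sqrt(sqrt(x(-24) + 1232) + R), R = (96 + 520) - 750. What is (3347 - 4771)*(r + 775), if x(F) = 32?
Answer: -1103600 - 1424*I*sqrt(134 - 4*sqrt(79)) ≈ -1.1036e+6 - 14129.0*I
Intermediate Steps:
R = -134 (R = 616 - 750 = -134)
r = sqrt(-134 + 4*sqrt(79)) (r = sqrt(sqrt(32 + 1232) - 134) = sqrt(sqrt(1264) - 134) = sqrt(4*sqrt(79) - 134) = sqrt(-134 + 4*sqrt(79)) ≈ 9.9221*I)
(3347 - 4771)*(r + 775) = (3347 - 4771)*(sqrt(-134 + 4*sqrt(79)) + 775) = -1424*(775 + sqrt(-134 + 4*sqrt(79))) = -1103600 - 1424*sqrt(-134 + 4*sqrt(79))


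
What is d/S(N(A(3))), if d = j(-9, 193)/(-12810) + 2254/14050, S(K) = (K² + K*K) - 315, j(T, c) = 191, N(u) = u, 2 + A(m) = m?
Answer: -2619019/5633389650 ≈ -0.00046491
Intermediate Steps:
A(m) = -2 + m
S(K) = -315 + 2*K² (S(K) = (K² + K²) - 315 = 2*K² - 315 = -315 + 2*K²)
d = 2619019/17998050 (d = 191/(-12810) + 2254/14050 = 191*(-1/12810) + 2254*(1/14050) = -191/12810 + 1127/7025 = 2619019/17998050 ≈ 0.14552)
d/S(N(A(3))) = 2619019/(17998050*(-315 + 2*(-2 + 3)²)) = 2619019/(17998050*(-315 + 2*1²)) = 2619019/(17998050*(-315 + 2*1)) = 2619019/(17998050*(-315 + 2)) = (2619019/17998050)/(-313) = (2619019/17998050)*(-1/313) = -2619019/5633389650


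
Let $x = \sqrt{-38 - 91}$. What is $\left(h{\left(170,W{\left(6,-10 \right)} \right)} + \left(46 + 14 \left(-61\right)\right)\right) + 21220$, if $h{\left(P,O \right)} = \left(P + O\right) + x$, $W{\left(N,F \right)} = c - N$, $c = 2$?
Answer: $20578 + i \sqrt{129} \approx 20578.0 + 11.358 i$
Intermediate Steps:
$x = i \sqrt{129}$ ($x = \sqrt{-129} = i \sqrt{129} \approx 11.358 i$)
$W{\left(N,F \right)} = 2 - N$
$h{\left(P,O \right)} = O + P + i \sqrt{129}$ ($h{\left(P,O \right)} = \left(P + O\right) + i \sqrt{129} = \left(O + P\right) + i \sqrt{129} = O + P + i \sqrt{129}$)
$\left(h{\left(170,W{\left(6,-10 \right)} \right)} + \left(46 + 14 \left(-61\right)\right)\right) + 21220 = \left(\left(\left(2 - 6\right) + 170 + i \sqrt{129}\right) + \left(46 + 14 \left(-61\right)\right)\right) + 21220 = \left(\left(\left(2 - 6\right) + 170 + i \sqrt{129}\right) + \left(46 - 854\right)\right) + 21220 = \left(\left(-4 + 170 + i \sqrt{129}\right) - 808\right) + 21220 = \left(\left(166 + i \sqrt{129}\right) - 808\right) + 21220 = \left(-642 + i \sqrt{129}\right) + 21220 = 20578 + i \sqrt{129}$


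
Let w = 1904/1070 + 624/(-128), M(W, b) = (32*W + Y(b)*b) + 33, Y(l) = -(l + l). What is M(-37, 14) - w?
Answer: -6590791/4280 ≈ -1539.9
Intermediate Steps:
Y(l) = -2*l
M(W, b) = 33 - 2*b² + 32*W (M(W, b) = (32*W + (-2*b)*b) + 33 = (32*W - 2*b²) + 33 = (-2*b² + 32*W) + 33 = 33 - 2*b² + 32*W)
w = -13249/4280 (w = 1904*(1/1070) + 624*(-1/128) = 952/535 - 39/8 = -13249/4280 ≈ -3.0956)
M(-37, 14) - w = (33 - 2*14² + 32*(-37)) - 1*(-13249/4280) = (33 - 2*196 - 1184) + 13249/4280 = (33 - 392 - 1184) + 13249/4280 = -1543 + 13249/4280 = -6590791/4280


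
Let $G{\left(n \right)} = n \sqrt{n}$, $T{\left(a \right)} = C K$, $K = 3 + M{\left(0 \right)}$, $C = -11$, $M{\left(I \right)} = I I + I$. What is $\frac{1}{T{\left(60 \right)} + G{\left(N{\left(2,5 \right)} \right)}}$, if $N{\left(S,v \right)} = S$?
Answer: $- \frac{33}{1081} - \frac{2 \sqrt{2}}{1081} \approx -0.033144$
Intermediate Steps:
$M{\left(I \right)} = I + I^{2}$ ($M{\left(I \right)} = I^{2} + I = I + I^{2}$)
$K = 3$ ($K = 3 + 0 \left(1 + 0\right) = 3 + 0 \cdot 1 = 3 + 0 = 3$)
$T{\left(a \right)} = -33$ ($T{\left(a \right)} = \left(-11\right) 3 = -33$)
$G{\left(n \right)} = n^{\frac{3}{2}}$
$\frac{1}{T{\left(60 \right)} + G{\left(N{\left(2,5 \right)} \right)}} = \frac{1}{-33 + 2^{\frac{3}{2}}} = \frac{1}{-33 + 2 \sqrt{2}}$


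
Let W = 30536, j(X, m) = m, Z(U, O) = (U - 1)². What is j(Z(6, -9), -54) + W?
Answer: 30482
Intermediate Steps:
Z(U, O) = (-1 + U)²
j(Z(6, -9), -54) + W = -54 + 30536 = 30482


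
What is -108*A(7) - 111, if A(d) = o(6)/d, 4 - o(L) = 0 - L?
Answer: -1857/7 ≈ -265.29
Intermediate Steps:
o(L) = 4 + L (o(L) = 4 - (0 - L) = 4 - (-1)*L = 4 + L)
A(d) = 10/d (A(d) = (4 + 6)/d = 10/d)
-108*A(7) - 111 = -1080/7 - 111 = -1857/7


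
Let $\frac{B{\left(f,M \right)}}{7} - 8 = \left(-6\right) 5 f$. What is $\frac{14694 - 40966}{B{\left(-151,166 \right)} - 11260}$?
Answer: $- \frac{13136}{10253} \approx -1.2812$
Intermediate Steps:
$B{\left(f,M \right)} = 56 - 210 f$ ($B{\left(f,M \right)} = 56 + 7 \left(-6\right) 5 f = 56 + 7 \left(- 30 f\right) = 56 - 210 f$)
$\frac{14694 - 40966}{B{\left(-151,166 \right)} - 11260} = \frac{14694 - 40966}{\left(56 - -31710\right) - 11260} = - \frac{26272}{\left(56 + 31710\right) - 11260} = - \frac{26272}{31766 - 11260} = - \frac{26272}{20506} = \left(-26272\right) \frac{1}{20506} = - \frac{13136}{10253}$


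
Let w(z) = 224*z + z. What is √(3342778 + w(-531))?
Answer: √3223303 ≈ 1795.4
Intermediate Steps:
w(z) = 225*z
√(3342778 + w(-531)) = √(3342778 + 225*(-531)) = √(3342778 - 119475) = √3223303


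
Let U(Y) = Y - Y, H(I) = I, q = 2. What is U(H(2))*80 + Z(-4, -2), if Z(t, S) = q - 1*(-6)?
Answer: 8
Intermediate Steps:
U(Y) = 0
Z(t, S) = 8 (Z(t, S) = 2 - 1*(-6) = 2 + 6 = 8)
U(H(2))*80 + Z(-4, -2) = 0*80 + 8 = 0 + 8 = 8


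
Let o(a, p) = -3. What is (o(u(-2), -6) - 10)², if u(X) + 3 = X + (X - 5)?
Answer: 169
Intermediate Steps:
u(X) = -8 + 2*X (u(X) = -3 + (X + (X - 5)) = -3 + (X + (-5 + X)) = -3 + (-5 + 2*X) = -8 + 2*X)
(o(u(-2), -6) - 10)² = (-3 - 10)² = (-13)² = 169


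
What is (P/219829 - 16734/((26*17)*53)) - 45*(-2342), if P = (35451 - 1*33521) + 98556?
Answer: 271363525028305/2574857077 ≈ 1.0539e+5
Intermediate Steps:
P = 100486 (P = (35451 - 33521) + 98556 = 1930 + 98556 = 100486)
(P/219829 - 16734/((26*17)*53)) - 45*(-2342) = (100486/219829 - 16734/((26*17)*53)) - 45*(-2342) = (100486*(1/219829) - 16734/(442*53)) - 1*(-105390) = (100486/219829 - 16734/23426) + 105390 = (100486/219829 - 16734*1/23426) + 105390 = (100486/219829 - 8367/11713) + 105390 = -662316725/2574857077 + 105390 = 271363525028305/2574857077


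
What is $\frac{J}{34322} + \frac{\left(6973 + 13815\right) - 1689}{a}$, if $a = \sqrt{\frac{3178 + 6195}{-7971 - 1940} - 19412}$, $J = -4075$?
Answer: $- \frac{4075}{34322} - \frac{19099 i \sqrt{1906893298255}}{192401705} \approx -0.11873 - 137.08 i$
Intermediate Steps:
$a = \frac{i \sqrt{1906893298255}}{9911}$ ($a = \sqrt{\frac{9373}{-9911} - 19412} = \sqrt{9373 \left(- \frac{1}{9911}\right) - 19412} = \sqrt{- \frac{9373}{9911} - 19412} = \sqrt{- \frac{192401705}{9911}} = \frac{i \sqrt{1906893298255}}{9911} \approx 139.33 i$)
$\frac{J}{34322} + \frac{\left(6973 + 13815\right) - 1689}{a} = - \frac{4075}{34322} + \frac{\left(6973 + 13815\right) - 1689}{\frac{1}{9911} i \sqrt{1906893298255}} = \left(-4075\right) \frac{1}{34322} + \left(20788 - 1689\right) \left(- \frac{i \sqrt{1906893298255}}{192401705}\right) = - \frac{4075}{34322} + 19099 \left(- \frac{i \sqrt{1906893298255}}{192401705}\right) = - \frac{4075}{34322} - \frac{19099 i \sqrt{1906893298255}}{192401705}$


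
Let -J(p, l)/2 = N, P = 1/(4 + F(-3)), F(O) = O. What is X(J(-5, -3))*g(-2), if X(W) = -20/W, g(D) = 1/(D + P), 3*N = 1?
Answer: -30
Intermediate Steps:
N = 1/3 (N = (1/3)*1 = 1/3 ≈ 0.33333)
P = 1 (P = 1/(4 - 3) = 1/1 = 1)
J(p, l) = -2/3 (J(p, l) = -2*1/3 = -2/3)
g(D) = 1/(1 + D) (g(D) = 1/(D + 1) = 1/(1 + D))
X(J(-5, -3))*g(-2) = (-20/(-2/3))/(1 - 2) = -20*(-3/2)/(-1) = 30*(-1) = -30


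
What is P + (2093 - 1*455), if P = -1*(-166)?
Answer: 1804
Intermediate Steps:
P = 166
P + (2093 - 1*455) = 166 + (2093 - 1*455) = 166 + (2093 - 455) = 166 + 1638 = 1804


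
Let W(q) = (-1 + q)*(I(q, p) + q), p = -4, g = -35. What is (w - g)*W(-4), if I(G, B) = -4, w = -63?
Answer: -1120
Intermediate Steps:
W(q) = (-1 + q)*(-4 + q)
(w - g)*W(-4) = (-63 - 1*(-35))*(4 + (-4)² - 5*(-4)) = (-63 + 35)*(4 + 16 + 20) = -28*40 = -1120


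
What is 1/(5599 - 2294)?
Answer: 1/3305 ≈ 0.00030257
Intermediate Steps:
1/(5599 - 2294) = 1/3305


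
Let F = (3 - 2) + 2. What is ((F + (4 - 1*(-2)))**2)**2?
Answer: 6561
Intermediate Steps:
F = 3 (F = 1 + 2 = 3)
((F + (4 - 1*(-2)))**2)**2 = ((3 + (4 - 1*(-2)))**2)**2 = ((3 + (4 + 2))**2)**2 = ((3 + 6)**2)**2 = (9**2)**2 = 81**2 = 6561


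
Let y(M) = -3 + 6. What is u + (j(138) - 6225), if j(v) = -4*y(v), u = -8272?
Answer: -14509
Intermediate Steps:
y(M) = 3
j(v) = -12 (j(v) = -4*3 = -12)
u + (j(138) - 6225) = -8272 + (-12 - 6225) = -8272 - 6237 = -14509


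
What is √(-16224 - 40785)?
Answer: I*√57009 ≈ 238.77*I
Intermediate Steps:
√(-16224 - 40785) = √(-57009) = I*√57009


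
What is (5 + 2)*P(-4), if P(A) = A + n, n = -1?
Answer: -35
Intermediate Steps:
P(A) = -1 + A (P(A) = A - 1 = -1 + A)
(5 + 2)*P(-4) = (5 + 2)*(-1 - 4) = 7*(-5) = -35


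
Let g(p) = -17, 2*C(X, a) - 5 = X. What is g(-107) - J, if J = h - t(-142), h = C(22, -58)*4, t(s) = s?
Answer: -213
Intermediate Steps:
C(X, a) = 5/2 + X/2
h = 54 (h = (5/2 + (½)*22)*4 = (5/2 + 11)*4 = (27/2)*4 = 54)
J = 196 (J = 54 - 1*(-142) = 54 + 142 = 196)
g(-107) - J = -17 - 1*196 = -17 - 196 = -213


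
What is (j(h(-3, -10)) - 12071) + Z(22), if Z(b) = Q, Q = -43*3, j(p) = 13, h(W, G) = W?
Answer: -12187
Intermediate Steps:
Q = -129
Z(b) = -129
(j(h(-3, -10)) - 12071) + Z(22) = (13 - 12071) - 129 = -12058 - 129 = -12187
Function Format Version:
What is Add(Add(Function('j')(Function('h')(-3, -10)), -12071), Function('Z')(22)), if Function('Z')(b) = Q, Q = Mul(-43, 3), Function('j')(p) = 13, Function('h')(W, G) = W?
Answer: -12187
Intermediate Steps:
Q = -129
Function('Z')(b) = -129
Add(Add(Function('j')(Function('h')(-3, -10)), -12071), Function('Z')(22)) = Add(Add(13, -12071), -129) = Add(-12058, -129) = -12187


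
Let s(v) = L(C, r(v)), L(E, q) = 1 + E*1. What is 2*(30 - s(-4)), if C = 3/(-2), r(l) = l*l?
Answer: 61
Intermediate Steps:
r(l) = l²
C = -3/2 (C = 3*(-½) = -3/2 ≈ -1.5000)
L(E, q) = 1 + E
s(v) = -½ (s(v) = 1 - 3/2 = -½)
2*(30 - s(-4)) = 2*(30 - 1*(-½)) = 2*(30 + ½) = 2*(61/2) = 61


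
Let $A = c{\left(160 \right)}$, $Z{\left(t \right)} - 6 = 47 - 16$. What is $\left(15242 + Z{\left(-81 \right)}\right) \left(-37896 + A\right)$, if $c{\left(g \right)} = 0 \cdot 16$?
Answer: $-579012984$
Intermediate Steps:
$Z{\left(t \right)} = 37$ ($Z{\left(t \right)} = 6 + \left(47 - 16\right) = 6 + 31 = 37$)
$c{\left(g \right)} = 0$
$A = 0$
$\left(15242 + Z{\left(-81 \right)}\right) \left(-37896 + A\right) = \left(15242 + 37\right) \left(-37896 + 0\right) = 15279 \left(-37896\right) = -579012984$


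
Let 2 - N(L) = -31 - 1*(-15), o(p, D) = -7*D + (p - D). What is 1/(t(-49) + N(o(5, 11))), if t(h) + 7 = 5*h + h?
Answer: -1/283 ≈ -0.0035336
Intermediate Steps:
o(p, D) = p - 8*D
N(L) = 18 (N(L) = 2 - (-31 - 1*(-15)) = 2 - (-31 + 15) = 2 - 1*(-16) = 2 + 16 = 18)
t(h) = -7 + 6*h (t(h) = -7 + (5*h + h) = -7 + 6*h)
1/(t(-49) + N(o(5, 11))) = 1/((-7 + 6*(-49)) + 18) = 1/((-7 - 294) + 18) = 1/(-301 + 18) = 1/(-283) = -1/283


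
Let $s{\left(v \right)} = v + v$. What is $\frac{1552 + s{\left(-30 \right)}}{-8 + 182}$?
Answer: $\frac{746}{87} \approx 8.5747$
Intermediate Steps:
$s{\left(v \right)} = 2 v$
$\frac{1552 + s{\left(-30 \right)}}{-8 + 182} = \frac{1552 + 2 \left(-30\right)}{-8 + 182} = \frac{1552 - 60}{174} = 1492 \cdot \frac{1}{174} = \frac{746}{87}$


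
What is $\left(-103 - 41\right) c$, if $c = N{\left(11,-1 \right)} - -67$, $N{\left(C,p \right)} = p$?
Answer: $-9504$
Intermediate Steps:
$c = 66$ ($c = -1 - -67 = -1 + 67 = 66$)
$\left(-103 - 41\right) c = \left(-103 - 41\right) 66 = \left(-144\right) 66 = -9504$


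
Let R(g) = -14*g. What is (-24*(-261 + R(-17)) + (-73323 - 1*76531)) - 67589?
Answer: -216891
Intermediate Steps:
(-24*(-261 + R(-17)) + (-73323 - 1*76531)) - 67589 = (-24*(-261 - 14*(-17)) + (-73323 - 1*76531)) - 67589 = (-24*(-261 + 238) + (-73323 - 76531)) - 67589 = (-24*(-23) - 149854) - 67589 = (552 - 149854) - 67589 = -149302 - 67589 = -216891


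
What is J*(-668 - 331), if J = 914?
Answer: -913086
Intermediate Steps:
J*(-668 - 331) = 914*(-668 - 331) = 914*(-999) = -913086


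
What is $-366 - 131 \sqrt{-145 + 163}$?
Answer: $-366 - 393 \sqrt{2} \approx -921.79$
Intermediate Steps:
$-366 - 131 \sqrt{-145 + 163} = -366 - 131 \sqrt{18} = -366 - 131 \cdot 3 \sqrt{2} = -366 - 393 \sqrt{2}$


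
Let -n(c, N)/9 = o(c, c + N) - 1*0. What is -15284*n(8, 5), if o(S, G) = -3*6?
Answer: -2476008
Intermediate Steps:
o(S, G) = -18
n(c, N) = 162 (n(c, N) = -9*(-18 - 1*0) = -9*(-18 + 0) = -9*(-18) = 162)
-15284*n(8, 5) = -15284*162 = -2476008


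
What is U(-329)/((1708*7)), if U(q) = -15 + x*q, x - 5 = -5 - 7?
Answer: 572/2989 ≈ 0.19137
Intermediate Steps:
x = -7 (x = 5 + (-5 - 7) = 5 - 12 = -7)
U(q) = -15 - 7*q
U(-329)/((1708*7)) = (-15 - 7*(-329))/((1708*7)) = (-15 + 2303)/11956 = 2288*(1/11956) = 572/2989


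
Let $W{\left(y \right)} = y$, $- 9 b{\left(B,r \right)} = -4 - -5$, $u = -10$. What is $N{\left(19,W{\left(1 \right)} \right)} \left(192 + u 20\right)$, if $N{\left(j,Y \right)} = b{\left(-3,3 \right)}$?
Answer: $\frac{8}{9} \approx 0.88889$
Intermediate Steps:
$b{\left(B,r \right)} = - \frac{1}{9}$ ($b{\left(B,r \right)} = - \frac{-4 - -5}{9} = - \frac{-4 + 5}{9} = \left(- \frac{1}{9}\right) 1 = - \frac{1}{9}$)
$N{\left(j,Y \right)} = - \frac{1}{9}$
$N{\left(19,W{\left(1 \right)} \right)} \left(192 + u 20\right) = - \frac{192 - 200}{9} = \left(- \frac{1}{9}\right) \left(-8\right) = \frac{8}{9}$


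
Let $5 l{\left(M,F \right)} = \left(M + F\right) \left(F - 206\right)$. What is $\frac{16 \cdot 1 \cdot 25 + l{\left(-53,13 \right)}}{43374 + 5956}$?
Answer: $\frac{972}{24665} \approx 0.039408$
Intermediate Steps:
$l{\left(M,F \right)} = \frac{\left(-206 + F\right) \left(F + M\right)}{5}$ ($l{\left(M,F \right)} = \frac{\left(M + F\right) \left(F - 206\right)}{5} = \frac{\left(F + M\right) \left(-206 + F\right)}{5} = \frac{\left(-206 + F\right) \left(F + M\right)}{5}$)
$\frac{16 \cdot 1 \cdot 25 + l{\left(-53,13 \right)}}{43374 + 5956} = \frac{16 \cdot 1 \cdot 25 + \left(\left(- \frac{206}{5}\right) 13 - - \frac{10918}{5} + \frac{13^{2}}{5} + \frac{1}{5} \cdot 13 \left(-53\right)\right)}{43374 + 5956} = \frac{16 \cdot 25 + \left(- \frac{2678}{5} + \frac{10918}{5} + \frac{1}{5} \cdot 169 - \frac{689}{5}\right)}{49330} = \left(400 + \left(- \frac{2678}{5} + \frac{10918}{5} + \frac{169}{5} - \frac{689}{5}\right)\right) \frac{1}{49330} = \left(400 + 1544\right) \frac{1}{49330} = 1944 \cdot \frac{1}{49330} = \frac{972}{24665}$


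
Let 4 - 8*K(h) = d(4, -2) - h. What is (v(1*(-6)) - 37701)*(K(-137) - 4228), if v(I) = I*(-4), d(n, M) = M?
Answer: 1279322535/8 ≈ 1.5992e+8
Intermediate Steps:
v(I) = -4*I
K(h) = 3/4 + h/8 (K(h) = 1/2 - (-2 - h)/8 = 1/2 + (1/4 + h/8) = 3/4 + h/8)
(v(1*(-6)) - 37701)*(K(-137) - 4228) = (-4*(-6) - 37701)*((3/4 + (1/8)*(-137)) - 4228) = (-4*(-6) - 37701)*((3/4 - 137/8) - 4228) = (24 - 37701)*(-131/8 - 4228) = -37677*(-33955/8) = 1279322535/8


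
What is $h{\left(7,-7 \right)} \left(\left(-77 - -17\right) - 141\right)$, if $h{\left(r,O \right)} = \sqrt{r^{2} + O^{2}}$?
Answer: $- 1407 \sqrt{2} \approx -1989.8$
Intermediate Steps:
$h{\left(r,O \right)} = \sqrt{O^{2} + r^{2}}$
$h{\left(7,-7 \right)} \left(\left(-77 - -17\right) - 141\right) = \sqrt{\left(-7\right)^{2} + 7^{2}} \left(\left(-77 - -17\right) - 141\right) = \sqrt{49 + 49} \left(\left(-77 + 17\right) - 141\right) = \sqrt{98} \left(-60 - 141\right) = 7 \sqrt{2} \left(-201\right) = - 1407 \sqrt{2}$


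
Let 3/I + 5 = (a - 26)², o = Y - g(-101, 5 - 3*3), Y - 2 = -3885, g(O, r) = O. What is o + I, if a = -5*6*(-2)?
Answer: -4353079/1151 ≈ -3782.0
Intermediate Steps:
a = 60 (a = -30*(-2) = 60)
Y = -3883 (Y = 2 - 3885 = -3883)
o = -3782 (o = -3883 - 1*(-101) = -3883 + 101 = -3782)
I = 3/1151 (I = 3/(-5 + (60 - 26)²) = 3/(-5 + 34²) = 3/(-5 + 1156) = 3/1151 ≈ 0.0026064)
o + I = -3782 + 3/1151 = -4353079/1151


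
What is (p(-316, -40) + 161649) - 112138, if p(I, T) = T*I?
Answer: 62151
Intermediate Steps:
p(I, T) = I*T
(p(-316, -40) + 161649) - 112138 = (-316*(-40) + 161649) - 112138 = (12640 + 161649) - 112138 = 174289 - 112138 = 62151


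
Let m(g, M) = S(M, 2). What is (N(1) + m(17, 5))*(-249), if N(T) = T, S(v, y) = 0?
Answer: -249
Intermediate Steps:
m(g, M) = 0
(N(1) + m(17, 5))*(-249) = (1 + 0)*(-249) = 1*(-249) = -249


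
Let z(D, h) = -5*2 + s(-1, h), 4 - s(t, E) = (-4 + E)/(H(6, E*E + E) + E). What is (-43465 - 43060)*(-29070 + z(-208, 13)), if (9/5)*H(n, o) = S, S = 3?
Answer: 110697575775/44 ≈ 2.5159e+9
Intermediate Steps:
H(n, o) = 5/3 (H(n, o) = (5/9)*3 = 5/3)
s(t, E) = 4 - (-4 + E)/(5/3 + E)
z(D, h) = -10 + (32 + 9*h)/(5 + 3*h) (z(D, h) = -5*2 + (32 + 9*h)/(5 + 3*h) = -10 + (32 + 9*h)/(5 + 3*h))
(-43465 - 43060)*(-29070 + z(-208, 13)) = (-43465 - 43060)*(-29070 + 3*(-6 - 7*13)/(5 + 3*13)) = -86525*(-29070 + 3*(-6 - 91)/(5 + 39)) = -86525*(-29070 + 3*(-97)/44) = -86525*(-29070 + 3*(1/44)*(-97)) = -86525*(-29070 - 291/44) = -86525*(-1279371/44) = 110697575775/44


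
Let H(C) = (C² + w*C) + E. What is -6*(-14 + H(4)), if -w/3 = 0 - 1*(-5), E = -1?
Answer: 354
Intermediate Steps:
w = -15 (w = -3*(0 - 1*(-5)) = -3*(0 + 5) = -3*5 = -15)
H(C) = -1 + C² - 15*C (H(C) = (C² - 15*C) - 1 = -1 + C² - 15*C)
-6*(-14 + H(4)) = -6*(-14 + (-1 + 4² - 15*4)) = -6*(-14 + (-1 + 16 - 60)) = -6*(-14 - 45) = -6*(-59) = 354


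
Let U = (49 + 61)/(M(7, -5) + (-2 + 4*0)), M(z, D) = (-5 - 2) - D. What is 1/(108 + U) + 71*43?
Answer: 491535/161 ≈ 3053.0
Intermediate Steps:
M(z, D) = -7 - D
U = -55/2 (U = (49 + 61)/((-7 - 1*(-5)) + (-2 + 4*0)) = 110/((-7 + 5) + (-2 + 0)) = 110/(-2 - 2) = 110/(-4) = 110*(-¼) = -55/2 ≈ -27.500)
1/(108 + U) + 71*43 = 1/(108 - 55/2) + 71*43 = 1/(161/2) + 3053 = 2/161 + 3053 = 491535/161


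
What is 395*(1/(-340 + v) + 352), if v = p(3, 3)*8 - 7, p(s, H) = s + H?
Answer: 41572565/299 ≈ 1.3904e+5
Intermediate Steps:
p(s, H) = H + s
v = 41 (v = (3 + 3)*8 - 7 = 6*8 - 7 = 48 - 7 = 41)
395*(1/(-340 + v) + 352) = 395*(1/(-340 + 41) + 352) = 395*(1/(-299) + 352) = 395*(-1/299 + 352) = 395*(105247/299) = 41572565/299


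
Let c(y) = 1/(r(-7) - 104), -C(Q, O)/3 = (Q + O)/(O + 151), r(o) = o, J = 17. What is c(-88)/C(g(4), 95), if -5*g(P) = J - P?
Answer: 205/25641 ≈ 0.0079950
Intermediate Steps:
g(P) = -17/5 + P/5 (g(P) = -(17 - P)/5 = -17/5 + P/5)
C(Q, O) = -3*(O + Q)/(151 + O) (C(Q, O) = -3*(Q + O)/(O + 151) = -3*(O + Q)/(151 + O))
c(y) = -1/111 (c(y) = 1/(-7 - 104) = 1/(-111) = -1/111)
c(-88)/C(g(4), 95) = -(151 + 95)/(3*(-1*95 - (-17/5 + (⅕)*4)))/111 = -82/(-95 - (-17/5 + ⅘))/111 = -82/(-95 - 1*(-13/5))/111 = -82/(-95 + 13/5)/111 = -1/(111*(3*(1/246)*(-462/5))) = -1/(111*(-231/205)) = -1/111*(-205/231) = 205/25641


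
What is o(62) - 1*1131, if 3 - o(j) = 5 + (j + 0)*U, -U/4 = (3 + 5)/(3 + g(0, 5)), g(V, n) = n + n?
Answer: -12745/13 ≈ -980.38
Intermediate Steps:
g(V, n) = 2*n
U = -32/13 (U = -4*(3 + 5)/(3 + 2*5) = -32/(3 + 10) = -32/13 ≈ -2.4615)
o(j) = -2 + 32*j/13 (o(j) = 3 - (5 + (j + 0)*(-32/13)) = 3 - (5 + j*(-32/13)) = 3 - (5 - 32*j/13) = 3 + (-5 + 32*j/13) = -2 + 32*j/13)
o(62) - 1*1131 = (-2 + (32/13)*62) - 1*1131 = (-2 + 1984/13) - 1131 = 1958/13 - 1131 = -12745/13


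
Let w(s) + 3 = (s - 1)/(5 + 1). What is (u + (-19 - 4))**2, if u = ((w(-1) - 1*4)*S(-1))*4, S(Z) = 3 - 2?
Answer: 24649/9 ≈ 2738.8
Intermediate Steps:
S(Z) = 1
w(s) = -19/6 + s/6 (w(s) = -3 + (s - 1)/(5 + 1) = -3 + (-1 + s)/6 = -3 + (-1 + s)*(1/6) = -3 + (-1/6 + s/6) = -19/6 + s/6)
u = -88/3 (u = (((-19/6 + (1/6)*(-1)) - 1*4)*1)*4 = (((-19/6 - 1/6) - 4)*1)*4 = ((-10/3 - 4)*1)*4 = -22/3*1*4 = -22/3*4 = -88/3 ≈ -29.333)
(u + (-19 - 4))**2 = (-88/3 + (-19 - 4))**2 = (-88/3 - 23)**2 = (-157/3)**2 = 24649/9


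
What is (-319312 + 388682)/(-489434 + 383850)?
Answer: -34685/52792 ≈ -0.65701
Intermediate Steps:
(-319312 + 388682)/(-489434 + 383850) = 69370/(-105584) = 69370*(-1/105584) = -34685/52792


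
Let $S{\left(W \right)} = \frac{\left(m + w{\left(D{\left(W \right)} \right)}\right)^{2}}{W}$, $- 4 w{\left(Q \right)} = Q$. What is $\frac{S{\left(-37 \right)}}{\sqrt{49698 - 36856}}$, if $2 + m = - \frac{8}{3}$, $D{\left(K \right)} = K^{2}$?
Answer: $- \frac{17330569 \sqrt{12842}}{68422176} \approx -28.703$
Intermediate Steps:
$m = - \frac{14}{3}$ ($m = -2 - \frac{8}{3} = - \frac{14}{3} \approx -4.6667$)
$w{\left(Q \right)} = - \frac{Q}{4}$
$S{\left(W \right)} = \frac{\left(- \frac{14}{3} - \frac{W^{2}}{4}\right)^{2}}{W}$
$\frac{S{\left(-37 \right)}}{\sqrt{49698 - 36856}} = \frac{\frac{1}{144} \frac{1}{-37} \left(56 + 3 \left(-37\right)^{2}\right)^{2}}{\sqrt{49698 - 36856}} = \frac{\frac{1}{144} \left(- \frac{1}{37}\right) \left(56 + 3 \cdot 1369\right)^{2}}{\sqrt{12842}} = \frac{1}{144} \left(- \frac{1}{37}\right) \left(56 + 4107\right)^{2} \frac{\sqrt{12842}}{12842} = \frac{1}{144} \left(- \frac{1}{37}\right) 4163^{2} \frac{\sqrt{12842}}{12842} = \frac{1}{144} \left(- \frac{1}{37}\right) 17330569 \frac{\sqrt{12842}}{12842} = - \frac{17330569 \frac{\sqrt{12842}}{12842}}{5328} = - \frac{17330569 \sqrt{12842}}{68422176}$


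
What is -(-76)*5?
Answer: 380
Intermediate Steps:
-(-76)*5 = -19*(-20) = 380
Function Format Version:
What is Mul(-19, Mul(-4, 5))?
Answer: 380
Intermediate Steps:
Mul(-19, Mul(-4, 5)) = Mul(-19, -20) = 380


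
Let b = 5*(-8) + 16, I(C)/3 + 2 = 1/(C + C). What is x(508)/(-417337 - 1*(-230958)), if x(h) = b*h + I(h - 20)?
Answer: 11905245/181905904 ≈ 0.065447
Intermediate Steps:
I(C) = -6 + 3/(2*C) (I(C) = -6 + 3/(C + C) = -6 + 3/((2*C)) = -6 + 3*(1/(2*C)) = -6 + 3/(2*C))
b = -24 (b = -40 + 16 = -24)
x(h) = -6 - 24*h + 3/(2*(-20 + h)) (x(h) = -24*h + (-6 + 3/(2*(h - 20))) = -24*h + (-6 + 3/(2*(-20 + h))) = -6 - 24*h + 3/(2*(-20 + h)))
x(508)/(-417337 - 1*(-230958)) = (3*(81 - 16*508² + 316*508)/(2*(-20 + 508)))/(-417337 - 1*(-230958)) = ((3/2)*(81 - 16*258064 + 160528)/488)/(-417337 + 230958) = ((3/2)*(1/488)*(81 - 4129024 + 160528))/(-186379) = ((3/2)*(1/488)*(-3968415))*(-1/186379) = -11905245/976*(-1/186379) = 11905245/181905904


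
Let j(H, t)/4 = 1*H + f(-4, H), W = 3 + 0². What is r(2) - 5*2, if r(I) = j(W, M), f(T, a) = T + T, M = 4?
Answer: -30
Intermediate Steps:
W = 3 (W = 3 + 0 = 3)
f(T, a) = 2*T
j(H, t) = -32 + 4*H (j(H, t) = 4*(1*H + 2*(-4)) = 4*(H - 8) = 4*(-8 + H) = -32 + 4*H)
r(I) = -20 (r(I) = -32 + 4*3 = -32 + 12 = -20)
r(2) - 5*2 = -20 - 5*2 = -20 - 10 = -30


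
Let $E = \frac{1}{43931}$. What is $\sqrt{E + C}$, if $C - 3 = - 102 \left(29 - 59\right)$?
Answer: $\frac{\sqrt{5911384090874}}{43931} \approx 55.344$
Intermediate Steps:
$E = \frac{1}{43931} \approx 2.2763 \cdot 10^{-5}$
$C = 3063$ ($C = 3 - 102 \left(29 - 59\right) = 3 - -3060 = 3 + 3060 = 3063$)
$\sqrt{E + C} = \sqrt{\frac{1}{43931} + 3063} = \sqrt{\frac{134560654}{43931}} = \frac{\sqrt{5911384090874}}{43931}$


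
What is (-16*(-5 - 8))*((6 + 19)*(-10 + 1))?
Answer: -46800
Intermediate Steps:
(-16*(-5 - 8))*((6 + 19)*(-10 + 1)) = (-16*(-13))*(25*(-9)) = 208*(-225) = -46800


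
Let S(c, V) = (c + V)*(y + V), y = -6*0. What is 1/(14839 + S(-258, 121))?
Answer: -1/1738 ≈ -0.00057537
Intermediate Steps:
y = 0
S(c, V) = V*(V + c) (S(c, V) = (c + V)*(0 + V) = (V + c)*V = V*(V + c))
1/(14839 + S(-258, 121)) = 1/(14839 + 121*(121 - 258)) = 1/(14839 + 121*(-137)) = 1/(14839 - 16577) = 1/(-1738) = -1/1738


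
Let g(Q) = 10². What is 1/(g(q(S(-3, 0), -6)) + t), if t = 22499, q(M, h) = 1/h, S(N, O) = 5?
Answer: 1/22599 ≈ 4.4250e-5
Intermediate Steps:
g(Q) = 100
1/(g(q(S(-3, 0), -6)) + t) = 1/(100 + 22499) = 1/22599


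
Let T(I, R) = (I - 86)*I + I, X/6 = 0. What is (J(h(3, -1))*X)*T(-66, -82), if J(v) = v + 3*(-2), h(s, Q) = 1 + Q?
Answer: 0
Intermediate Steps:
X = 0 (X = 6*0 = 0)
T(I, R) = I + I*(-86 + I) (T(I, R) = (-86 + I)*I + I = I*(-86 + I) + I = I + I*(-86 + I))
J(v) = -6 + v (J(v) = v - 6 = -6 + v)
(J(h(3, -1))*X)*T(-66, -82) = ((-6 + (1 - 1))*0)*(-66*(-85 - 66)) = ((-6 + 0)*0)*(-66*(-151)) = -6*0*9966 = 0*9966 = 0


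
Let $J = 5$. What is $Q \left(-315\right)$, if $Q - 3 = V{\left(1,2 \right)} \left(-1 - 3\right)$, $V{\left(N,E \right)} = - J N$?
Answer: $-7245$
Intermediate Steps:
$V{\left(N,E \right)} = - 5 N$ ($V{\left(N,E \right)} = \left(-1\right) 5 N = - 5 N$)
$Q = 23$ ($Q = 3 + \left(-5\right) 1 \left(-1 - 3\right) = 3 - -20 = 3 + 20 = 23$)
$Q \left(-315\right) = 23 \left(-315\right) = -7245$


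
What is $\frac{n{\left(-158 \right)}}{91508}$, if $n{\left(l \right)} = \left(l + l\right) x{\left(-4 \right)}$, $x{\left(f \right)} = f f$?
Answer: $- \frac{1264}{22877} \approx -0.055252$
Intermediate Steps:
$x{\left(f \right)} = f^{2}$
$n{\left(l \right)} = 32 l$ ($n{\left(l \right)} = \left(l + l\right) \left(-4\right)^{2} = 2 l 16 = 32 l$)
$\frac{n{\left(-158 \right)}}{91508} = \frac{32 \left(-158\right)}{91508} = \left(-5056\right) \frac{1}{91508} = - \frac{1264}{22877}$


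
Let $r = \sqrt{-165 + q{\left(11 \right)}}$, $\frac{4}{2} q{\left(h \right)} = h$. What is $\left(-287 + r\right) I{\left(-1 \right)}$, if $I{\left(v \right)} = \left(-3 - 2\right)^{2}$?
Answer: $-7175 + \frac{25 i \sqrt{638}}{2} \approx -7175.0 + 315.73 i$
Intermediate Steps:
$q{\left(h \right)} = \frac{h}{2}$
$I{\left(v \right)} = 25$ ($I{\left(v \right)} = \left(-5\right)^{2} = 25$)
$r = \frac{i \sqrt{638}}{2}$ ($r = \sqrt{-165 + \frac{1}{2} \cdot 11} = \sqrt{-165 + \frac{11}{2}} = \sqrt{- \frac{319}{2}} = \frac{i \sqrt{638}}{2} \approx 12.629 i$)
$\left(-287 + r\right) I{\left(-1 \right)} = \left(-287 + \frac{i \sqrt{638}}{2}\right) 25 = -7175 + \frac{25 i \sqrt{638}}{2}$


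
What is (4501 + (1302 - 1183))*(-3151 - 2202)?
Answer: -24730860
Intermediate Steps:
(4501 + (1302 - 1183))*(-3151 - 2202) = (4501 + 119)*(-5353) = 4620*(-5353) = -24730860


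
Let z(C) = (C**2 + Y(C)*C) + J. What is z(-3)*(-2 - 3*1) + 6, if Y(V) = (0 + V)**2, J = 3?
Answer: 81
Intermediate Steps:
Y(V) = V**2
z(C) = 3 + C**2 + C**3 (z(C) = (C**2 + C**2*C) + 3 = (C**2 + C**3) + 3 = 3 + C**2 + C**3)
z(-3)*(-2 - 3*1) + 6 = (3 + (-3)**2 + (-3)**3)*(-2 - 3*1) + 6 = (3 + 9 - 27)*(-2 - 3) + 6 = -15*(-5) + 6 = 75 + 6 = 81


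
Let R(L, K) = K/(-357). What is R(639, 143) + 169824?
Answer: 60627025/357 ≈ 1.6982e+5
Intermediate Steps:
R(L, K) = -K/357 (R(L, K) = K*(-1/357) = -K/357)
R(639, 143) + 169824 = -1/357*143 + 169824 = -143/357 + 169824 = 60627025/357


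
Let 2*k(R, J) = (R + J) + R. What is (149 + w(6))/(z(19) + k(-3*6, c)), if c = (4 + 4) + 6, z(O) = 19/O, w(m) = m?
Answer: -31/2 ≈ -15.500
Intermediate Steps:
c = 14 (c = 8 + 6 = 14)
k(R, J) = R + J/2 (k(R, J) = ((R + J) + R)/2 = ((J + R) + R)/2 = (J + 2*R)/2 = R + J/2)
(149 + w(6))/(z(19) + k(-3*6, c)) = (149 + 6)/(19/19 + (-3*6 + (½)*14)) = 155/(19*(1/19) + (-18 + 7)) = 155/(1 - 11) = 155/(-10) = 155*(-⅒) = -31/2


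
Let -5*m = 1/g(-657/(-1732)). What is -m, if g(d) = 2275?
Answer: 1/11375 ≈ 8.7912e-5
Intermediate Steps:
m = -1/11375 (m = -⅕/2275 = -⅕*1/2275 = -1/11375 ≈ -8.7912e-5)
-m = -1*(-1/11375) = 1/11375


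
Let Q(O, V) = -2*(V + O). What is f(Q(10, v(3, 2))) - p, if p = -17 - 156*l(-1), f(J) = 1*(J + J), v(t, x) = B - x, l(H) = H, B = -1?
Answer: -167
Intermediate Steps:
v(t, x) = -1 - x
Q(O, V) = -2*O - 2*V (Q(O, V) = -2*(O + V) = -2*O - 2*V)
f(J) = 2*J (f(J) = 1*(2*J) = 2*J)
p = 139 (p = -17 - 156*(-1) = -17 + 156 = 139)
f(Q(10, v(3, 2))) - p = 2*(-2*10 - 2*(-1 - 1*2)) - 1*139 = 2*(-20 - 2*(-1 - 2)) - 139 = 2*(-20 - 2*(-3)) - 139 = 2*(-20 + 6) - 139 = 2*(-14) - 139 = -28 - 139 = -167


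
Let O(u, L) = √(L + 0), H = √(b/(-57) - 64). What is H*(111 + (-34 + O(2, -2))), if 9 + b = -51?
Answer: -2*√11362/19 + 154*I*√5681/19 ≈ -11.22 + 610.91*I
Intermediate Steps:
b = -60 (b = -9 - 51 = -60)
H = 2*I*√5681/19 (H = √(-60/(-57) - 64) = √(-60*(-1/57) - 64) = √(20/19 - 64) = √(-1196/19) = 2*I*√5681/19 ≈ 7.9339*I)
O(u, L) = √L
H*(111 + (-34 + O(2, -2))) = (2*I*√5681/19)*(111 + (-34 + √(-2))) = (2*I*√5681/19)*(111 + (-34 + I*√2)) = (2*I*√5681/19)*(77 + I*√2) = 2*I*√5681*(77 + I*√2)/19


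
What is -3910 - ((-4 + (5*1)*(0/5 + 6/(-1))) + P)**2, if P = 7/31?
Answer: -4853719/961 ≈ -5050.7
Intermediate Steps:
P = 7/31 (P = 7*(1/31) = 7/31 ≈ 0.22581)
-3910 - ((-4 + (5*1)*(0/5 + 6/(-1))) + P)**2 = -3910 - ((-4 + (5*1)*(0/5 + 6/(-1))) + 7/31)**2 = -3910 - ((-4 + 5*(0*(1/5) + 6*(-1))) + 7/31)**2 = -3910 - ((-4 + 5*(0 - 6)) + 7/31)**2 = -3910 - ((-4 + 5*(-6)) + 7/31)**2 = -3910 - ((-4 - 30) + 7/31)**2 = -3910 - (-34 + 7/31)**2 = -3910 - (-1047/31)**2 = -3910 - 1*1096209/961 = -3910 - 1096209/961 = -4853719/961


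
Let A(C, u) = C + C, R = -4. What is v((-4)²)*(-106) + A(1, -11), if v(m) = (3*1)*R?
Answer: 1274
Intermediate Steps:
A(C, u) = 2*C
v(m) = -12 (v(m) = (3*1)*(-4) = 3*(-4) = -12)
v((-4)²)*(-106) + A(1, -11) = -12*(-106) + 2*1 = 1272 + 2 = 1274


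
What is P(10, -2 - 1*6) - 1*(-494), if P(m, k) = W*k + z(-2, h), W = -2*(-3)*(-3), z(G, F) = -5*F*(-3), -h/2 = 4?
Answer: 518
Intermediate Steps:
h = -8 (h = -2*4 = -8)
z(G, F) = 15*F
W = -18 (W = 6*(-3) = -18)
P(m, k) = -120 - 18*k (P(m, k) = -18*k + 15*(-8) = -18*k - 120 = -120 - 18*k)
P(10, -2 - 1*6) - 1*(-494) = (-120 - 18*(-2 - 1*6)) - 1*(-494) = (-120 - 18*(-2 - 6)) + 494 = (-120 - 18*(-8)) + 494 = (-120 + 144) + 494 = 24 + 494 = 518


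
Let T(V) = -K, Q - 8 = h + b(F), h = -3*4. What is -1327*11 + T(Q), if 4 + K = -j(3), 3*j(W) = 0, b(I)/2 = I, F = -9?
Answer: -14593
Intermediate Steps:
b(I) = 2*I
j(W) = 0 (j(W) = (1/3)*0 = 0)
h = -12
K = -4 (K = -4 - 1*0 = -4 + 0 = -4)
Q = -22 (Q = 8 + (-12 + 2*(-9)) = 8 + (-12 - 18) = 8 - 30 = -22)
T(V) = 4 (T(V) = -1*(-4) = 4)
-1327*11 + T(Q) = -1327*11 + 4 = -14597 + 4 = -14593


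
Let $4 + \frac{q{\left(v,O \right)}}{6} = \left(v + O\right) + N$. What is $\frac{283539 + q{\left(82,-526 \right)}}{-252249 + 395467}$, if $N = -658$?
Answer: $\frac{276903}{143218} \approx 1.9334$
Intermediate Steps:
$q{\left(v,O \right)} = -3972 + 6 O + 6 v$ ($q{\left(v,O \right)} = -24 + 6 \left(\left(v + O\right) - 658\right) = -24 + 6 \left(\left(O + v\right) - 658\right) = -24 + 6 \left(-658 + O + v\right) = -24 + \left(-3948 + 6 O + 6 v\right) = -3972 + 6 O + 6 v$)
$\frac{283539 + q{\left(82,-526 \right)}}{-252249 + 395467} = \frac{283539 + \left(-3972 + 6 \left(-526\right) + 6 \cdot 82\right)}{-252249 + 395467} = \frac{283539 - 6636}{143218} = \left(283539 - 6636\right) \frac{1}{143218} = 276903 \cdot \frac{1}{143218} = \frac{276903}{143218}$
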